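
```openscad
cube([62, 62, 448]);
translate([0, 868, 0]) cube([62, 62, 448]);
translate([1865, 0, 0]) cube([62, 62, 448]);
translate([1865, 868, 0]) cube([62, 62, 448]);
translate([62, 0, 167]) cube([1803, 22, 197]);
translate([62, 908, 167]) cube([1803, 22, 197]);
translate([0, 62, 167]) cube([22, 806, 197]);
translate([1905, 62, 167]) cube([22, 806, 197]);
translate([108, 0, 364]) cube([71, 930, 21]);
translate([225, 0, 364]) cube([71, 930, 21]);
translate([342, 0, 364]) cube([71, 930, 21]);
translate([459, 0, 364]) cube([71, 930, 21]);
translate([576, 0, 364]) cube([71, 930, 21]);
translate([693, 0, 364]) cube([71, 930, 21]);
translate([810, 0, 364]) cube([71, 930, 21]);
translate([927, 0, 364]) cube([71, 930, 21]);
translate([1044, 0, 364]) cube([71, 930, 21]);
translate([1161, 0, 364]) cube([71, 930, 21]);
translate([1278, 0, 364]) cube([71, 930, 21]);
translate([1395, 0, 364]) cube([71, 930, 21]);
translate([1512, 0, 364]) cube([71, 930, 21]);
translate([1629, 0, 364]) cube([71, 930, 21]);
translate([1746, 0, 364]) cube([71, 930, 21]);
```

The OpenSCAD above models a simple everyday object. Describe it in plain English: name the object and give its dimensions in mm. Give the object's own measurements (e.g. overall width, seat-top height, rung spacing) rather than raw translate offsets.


A bed frame 1927 mm long (x) by 930 mm wide (y). Four 62×62 mm corner posts, 448 mm tall, at the corners of the footprint. Four rails of 22 mm thickness and 197 mm height run between adjacent posts with their undersides at z = 167 mm, their outer faces flush with the outside of the frame (the two x-running rails run between the posts' inner faces; the two y-running rails run between the posts' inner faces). 15 slats, each 71 mm wide (x) and 21 mm thick, lie across the top of the two x-running rails, running the full 930 mm width of the frame in y; along x they sit between the end posts with a 46 mm gap after the −x posts and between neighbouring slats, leaving 48 mm before the +x posts.


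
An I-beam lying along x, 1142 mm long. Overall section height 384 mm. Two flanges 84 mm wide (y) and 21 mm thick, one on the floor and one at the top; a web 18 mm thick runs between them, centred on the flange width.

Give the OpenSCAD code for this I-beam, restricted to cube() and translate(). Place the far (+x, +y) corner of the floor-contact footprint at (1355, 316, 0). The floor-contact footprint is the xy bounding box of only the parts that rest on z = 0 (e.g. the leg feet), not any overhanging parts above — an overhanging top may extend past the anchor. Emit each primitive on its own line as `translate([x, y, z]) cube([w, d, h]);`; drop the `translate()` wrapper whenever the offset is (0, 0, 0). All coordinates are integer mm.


translate([213, 232, 0]) cube([1142, 84, 21]);
translate([213, 265, 21]) cube([1142, 18, 342]);
translate([213, 232, 363]) cube([1142, 84, 21]);


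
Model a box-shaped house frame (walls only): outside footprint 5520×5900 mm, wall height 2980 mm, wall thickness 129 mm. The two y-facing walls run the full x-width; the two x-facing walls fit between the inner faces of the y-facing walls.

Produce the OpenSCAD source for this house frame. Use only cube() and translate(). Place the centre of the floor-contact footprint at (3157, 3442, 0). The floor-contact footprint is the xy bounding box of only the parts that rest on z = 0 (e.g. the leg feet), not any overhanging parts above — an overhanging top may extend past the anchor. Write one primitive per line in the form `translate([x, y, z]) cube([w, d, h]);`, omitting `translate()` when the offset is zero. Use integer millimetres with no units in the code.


translate([397, 492, 0]) cube([5520, 129, 2980]);
translate([397, 6263, 0]) cube([5520, 129, 2980]);
translate([397, 621, 0]) cube([129, 5642, 2980]);
translate([5788, 621, 0]) cube([129, 5642, 2980]);


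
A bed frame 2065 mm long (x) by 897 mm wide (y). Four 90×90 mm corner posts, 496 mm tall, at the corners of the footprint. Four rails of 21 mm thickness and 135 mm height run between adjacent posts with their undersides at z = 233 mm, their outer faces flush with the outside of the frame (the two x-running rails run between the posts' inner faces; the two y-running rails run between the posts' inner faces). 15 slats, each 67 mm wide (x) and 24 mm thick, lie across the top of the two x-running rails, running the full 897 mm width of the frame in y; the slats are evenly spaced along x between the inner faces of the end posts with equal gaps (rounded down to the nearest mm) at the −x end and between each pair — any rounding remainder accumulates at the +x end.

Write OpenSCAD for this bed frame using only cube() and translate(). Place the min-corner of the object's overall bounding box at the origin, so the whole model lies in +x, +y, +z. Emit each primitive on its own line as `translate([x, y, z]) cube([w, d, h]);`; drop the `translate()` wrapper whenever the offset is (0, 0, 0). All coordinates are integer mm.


// slat z = rail_z + rail_h = 233 + 135 = 368
// slat gap = ⌊(1885 − 15·67) / 16⌋ = 55
cube([90, 90, 496]);
translate([0, 807, 0]) cube([90, 90, 496]);
translate([1975, 0, 0]) cube([90, 90, 496]);
translate([1975, 807, 0]) cube([90, 90, 496]);
translate([90, 0, 233]) cube([1885, 21, 135]);
translate([90, 876, 233]) cube([1885, 21, 135]);
translate([0, 90, 233]) cube([21, 717, 135]);
translate([2044, 90, 233]) cube([21, 717, 135]);
translate([145, 0, 368]) cube([67, 897, 24]);
translate([267, 0, 368]) cube([67, 897, 24]);
translate([389, 0, 368]) cube([67, 897, 24]);
translate([511, 0, 368]) cube([67, 897, 24]);
translate([633, 0, 368]) cube([67, 897, 24]);
translate([755, 0, 368]) cube([67, 897, 24]);
translate([877, 0, 368]) cube([67, 897, 24]);
translate([999, 0, 368]) cube([67, 897, 24]);
translate([1121, 0, 368]) cube([67, 897, 24]);
translate([1243, 0, 368]) cube([67, 897, 24]);
translate([1365, 0, 368]) cube([67, 897, 24]);
translate([1487, 0, 368]) cube([67, 897, 24]);
translate([1609, 0, 368]) cube([67, 897, 24]);
translate([1731, 0, 368]) cube([67, 897, 24]);
translate([1853, 0, 368]) cube([67, 897, 24]);


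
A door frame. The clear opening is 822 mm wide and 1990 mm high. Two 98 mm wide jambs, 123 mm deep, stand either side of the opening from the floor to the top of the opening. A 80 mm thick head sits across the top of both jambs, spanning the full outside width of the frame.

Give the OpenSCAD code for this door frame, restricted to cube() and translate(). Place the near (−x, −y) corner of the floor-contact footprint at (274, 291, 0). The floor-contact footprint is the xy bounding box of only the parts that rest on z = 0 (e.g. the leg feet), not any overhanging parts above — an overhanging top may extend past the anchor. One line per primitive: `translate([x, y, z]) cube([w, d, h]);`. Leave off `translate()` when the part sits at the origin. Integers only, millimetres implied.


translate([274, 291, 0]) cube([98, 123, 1990]);
translate([1194, 291, 0]) cube([98, 123, 1990]);
translate([274, 291, 1990]) cube([1018, 123, 80]);


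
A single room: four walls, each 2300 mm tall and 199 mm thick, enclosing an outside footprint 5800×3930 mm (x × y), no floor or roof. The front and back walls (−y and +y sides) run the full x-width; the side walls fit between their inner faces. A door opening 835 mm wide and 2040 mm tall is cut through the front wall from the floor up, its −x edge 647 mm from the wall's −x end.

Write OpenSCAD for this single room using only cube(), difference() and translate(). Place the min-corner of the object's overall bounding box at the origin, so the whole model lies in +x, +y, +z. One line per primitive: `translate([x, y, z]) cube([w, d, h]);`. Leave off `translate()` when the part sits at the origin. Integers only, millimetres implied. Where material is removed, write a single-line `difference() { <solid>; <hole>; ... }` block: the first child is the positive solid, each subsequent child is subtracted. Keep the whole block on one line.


difference() { cube([5800, 199, 2300]); translate([647, 0, 0]) cube([835, 199, 2040]); }
translate([0, 3731, 0]) cube([5800, 199, 2300]);
translate([0, 199, 0]) cube([199, 3532, 2300]);
translate([5601, 199, 0]) cube([199, 3532, 2300]);


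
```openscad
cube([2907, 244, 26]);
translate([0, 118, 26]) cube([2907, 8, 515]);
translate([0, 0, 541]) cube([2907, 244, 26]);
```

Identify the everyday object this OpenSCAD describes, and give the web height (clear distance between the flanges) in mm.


An I-beam. The web height is 515 mm.

Two wide flanges with a thin centred web — an I-beam. Overall 567 mm minus two 26 mm flanges gives a web of 567 − 2·26 = 515 mm.


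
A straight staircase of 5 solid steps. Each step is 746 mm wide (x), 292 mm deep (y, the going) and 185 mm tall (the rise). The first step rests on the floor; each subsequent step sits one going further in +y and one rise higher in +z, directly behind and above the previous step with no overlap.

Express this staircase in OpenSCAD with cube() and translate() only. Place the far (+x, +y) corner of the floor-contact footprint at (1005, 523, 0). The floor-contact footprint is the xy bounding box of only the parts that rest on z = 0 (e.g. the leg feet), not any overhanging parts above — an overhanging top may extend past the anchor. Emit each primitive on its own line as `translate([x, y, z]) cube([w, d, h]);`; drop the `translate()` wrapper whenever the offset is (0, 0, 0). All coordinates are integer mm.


translate([259, 231, 0]) cube([746, 292, 185]);
translate([259, 523, 185]) cube([746, 292, 185]);
translate([259, 815, 370]) cube([746, 292, 185]);
translate([259, 1107, 555]) cube([746, 292, 185]);
translate([259, 1399, 740]) cube([746, 292, 185]);


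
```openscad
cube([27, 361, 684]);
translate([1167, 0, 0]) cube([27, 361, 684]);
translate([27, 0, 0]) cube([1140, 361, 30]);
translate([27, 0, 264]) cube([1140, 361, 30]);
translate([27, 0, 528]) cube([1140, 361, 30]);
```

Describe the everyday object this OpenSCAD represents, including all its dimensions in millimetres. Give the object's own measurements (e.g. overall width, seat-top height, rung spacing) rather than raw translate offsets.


An open bookshelf. Two side panels, each 27 mm thick, 361 mm deep and 684 mm tall, stand 1194 mm apart (outside-to-outside). Between them sit 3 shelves, each 30 mm thick and 361 mm deep, spanning the full gap between the sides. The bottom shelf rests on the floor (its underside at z = 0) and the clear gap between one shelf's top and the next shelf's underside is 234 mm.


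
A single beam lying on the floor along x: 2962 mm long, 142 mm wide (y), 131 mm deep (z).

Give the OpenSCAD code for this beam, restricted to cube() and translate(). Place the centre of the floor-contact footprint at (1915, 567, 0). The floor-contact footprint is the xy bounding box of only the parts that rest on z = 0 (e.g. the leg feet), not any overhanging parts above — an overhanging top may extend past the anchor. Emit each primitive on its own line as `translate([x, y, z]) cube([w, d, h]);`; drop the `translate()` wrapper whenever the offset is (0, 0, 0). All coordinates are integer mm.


translate([434, 496, 0]) cube([2962, 142, 131]);


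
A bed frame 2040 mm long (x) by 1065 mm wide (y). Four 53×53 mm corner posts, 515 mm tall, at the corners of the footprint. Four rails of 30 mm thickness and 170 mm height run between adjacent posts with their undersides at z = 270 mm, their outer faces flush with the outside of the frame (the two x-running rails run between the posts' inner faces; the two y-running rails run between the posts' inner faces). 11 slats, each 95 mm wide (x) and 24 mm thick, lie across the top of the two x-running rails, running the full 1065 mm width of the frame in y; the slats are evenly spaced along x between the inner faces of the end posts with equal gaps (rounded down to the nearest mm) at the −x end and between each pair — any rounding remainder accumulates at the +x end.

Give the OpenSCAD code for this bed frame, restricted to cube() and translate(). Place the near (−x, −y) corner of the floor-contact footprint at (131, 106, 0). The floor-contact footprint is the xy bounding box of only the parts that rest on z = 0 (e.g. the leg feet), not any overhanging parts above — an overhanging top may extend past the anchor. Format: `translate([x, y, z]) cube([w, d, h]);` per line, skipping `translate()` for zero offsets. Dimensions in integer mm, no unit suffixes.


translate([131, 106, 0]) cube([53, 53, 515]);
translate([131, 1118, 0]) cube([53, 53, 515]);
translate([2118, 106, 0]) cube([53, 53, 515]);
translate([2118, 1118, 0]) cube([53, 53, 515]);
translate([184, 106, 270]) cube([1934, 30, 170]);
translate([184, 1141, 270]) cube([1934, 30, 170]);
translate([131, 159, 270]) cube([30, 959, 170]);
translate([2141, 159, 270]) cube([30, 959, 170]);
translate([258, 106, 440]) cube([95, 1065, 24]);
translate([427, 106, 440]) cube([95, 1065, 24]);
translate([596, 106, 440]) cube([95, 1065, 24]);
translate([765, 106, 440]) cube([95, 1065, 24]);
translate([934, 106, 440]) cube([95, 1065, 24]);
translate([1103, 106, 440]) cube([95, 1065, 24]);
translate([1272, 106, 440]) cube([95, 1065, 24]);
translate([1441, 106, 440]) cube([95, 1065, 24]);
translate([1610, 106, 440]) cube([95, 1065, 24]);
translate([1779, 106, 440]) cube([95, 1065, 24]);
translate([1948, 106, 440]) cube([95, 1065, 24]);


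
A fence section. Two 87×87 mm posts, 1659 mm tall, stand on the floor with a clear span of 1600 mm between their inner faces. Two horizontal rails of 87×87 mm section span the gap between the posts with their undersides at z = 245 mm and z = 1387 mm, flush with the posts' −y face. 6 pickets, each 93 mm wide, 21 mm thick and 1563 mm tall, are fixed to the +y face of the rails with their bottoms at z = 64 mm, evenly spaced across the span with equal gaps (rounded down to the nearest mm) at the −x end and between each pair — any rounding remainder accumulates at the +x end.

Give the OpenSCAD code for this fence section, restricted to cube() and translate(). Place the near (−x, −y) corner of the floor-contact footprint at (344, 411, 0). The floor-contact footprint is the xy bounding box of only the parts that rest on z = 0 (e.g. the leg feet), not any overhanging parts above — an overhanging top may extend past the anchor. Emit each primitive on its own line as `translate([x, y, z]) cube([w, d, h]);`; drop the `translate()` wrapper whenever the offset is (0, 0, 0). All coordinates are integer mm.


translate([344, 411, 0]) cube([87, 87, 1659]);
translate([2031, 411, 0]) cube([87, 87, 1659]);
translate([431, 411, 245]) cube([1600, 87, 87]);
translate([431, 411, 1387]) cube([1600, 87, 87]);
translate([579, 498, 64]) cube([93, 21, 1563]);
translate([820, 498, 64]) cube([93, 21, 1563]);
translate([1061, 498, 64]) cube([93, 21, 1563]);
translate([1302, 498, 64]) cube([93, 21, 1563]);
translate([1543, 498, 64]) cube([93, 21, 1563]);
translate([1784, 498, 64]) cube([93, 21, 1563]);


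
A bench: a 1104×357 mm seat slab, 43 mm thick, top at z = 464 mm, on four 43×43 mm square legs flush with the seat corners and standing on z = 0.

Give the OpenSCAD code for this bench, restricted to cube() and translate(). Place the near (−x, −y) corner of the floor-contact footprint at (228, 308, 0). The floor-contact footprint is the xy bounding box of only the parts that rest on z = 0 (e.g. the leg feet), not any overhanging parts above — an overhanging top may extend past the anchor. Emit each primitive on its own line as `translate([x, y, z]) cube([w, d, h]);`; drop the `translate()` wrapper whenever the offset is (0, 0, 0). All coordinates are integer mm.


translate([228, 308, 421]) cube([1104, 357, 43]);
translate([228, 308, 0]) cube([43, 43, 421]);
translate([228, 622, 0]) cube([43, 43, 421]);
translate([1289, 308, 0]) cube([43, 43, 421]);
translate([1289, 622, 0]) cube([43, 43, 421]);


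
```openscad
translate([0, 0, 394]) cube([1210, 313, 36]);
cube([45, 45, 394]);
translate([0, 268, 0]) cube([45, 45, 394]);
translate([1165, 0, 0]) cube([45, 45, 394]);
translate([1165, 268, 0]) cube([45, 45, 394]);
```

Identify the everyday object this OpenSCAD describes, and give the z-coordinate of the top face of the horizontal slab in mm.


A bench. The seat-top height is 430 mm.

A long slab on four corner posts — a bench. The slab sits at z = 394 with thickness 36, so the top is 394 + 36 = 430 mm.


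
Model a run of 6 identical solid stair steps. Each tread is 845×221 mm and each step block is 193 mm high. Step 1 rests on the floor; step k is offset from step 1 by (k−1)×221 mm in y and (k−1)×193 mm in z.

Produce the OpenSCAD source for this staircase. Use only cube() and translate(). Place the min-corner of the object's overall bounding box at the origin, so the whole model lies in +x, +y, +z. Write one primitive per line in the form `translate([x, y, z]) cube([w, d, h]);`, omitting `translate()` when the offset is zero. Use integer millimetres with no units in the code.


cube([845, 221, 193]);
translate([0, 221, 193]) cube([845, 221, 193]);
translate([0, 442, 386]) cube([845, 221, 193]);
translate([0, 663, 579]) cube([845, 221, 193]);
translate([0, 884, 772]) cube([845, 221, 193]);
translate([0, 1105, 965]) cube([845, 221, 193]);


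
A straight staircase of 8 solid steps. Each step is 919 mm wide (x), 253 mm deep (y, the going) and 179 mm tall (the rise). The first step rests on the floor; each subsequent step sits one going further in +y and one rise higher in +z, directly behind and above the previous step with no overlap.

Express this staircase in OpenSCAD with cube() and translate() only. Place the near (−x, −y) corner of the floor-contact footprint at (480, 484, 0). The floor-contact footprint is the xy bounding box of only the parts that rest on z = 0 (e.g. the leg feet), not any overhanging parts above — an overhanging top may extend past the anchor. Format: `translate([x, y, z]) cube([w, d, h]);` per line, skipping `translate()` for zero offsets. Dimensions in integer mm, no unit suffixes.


translate([480, 484, 0]) cube([919, 253, 179]);
translate([480, 737, 179]) cube([919, 253, 179]);
translate([480, 990, 358]) cube([919, 253, 179]);
translate([480, 1243, 537]) cube([919, 253, 179]);
translate([480, 1496, 716]) cube([919, 253, 179]);
translate([480, 1749, 895]) cube([919, 253, 179]);
translate([480, 2002, 1074]) cube([919, 253, 179]);
translate([480, 2255, 1253]) cube([919, 253, 179]);


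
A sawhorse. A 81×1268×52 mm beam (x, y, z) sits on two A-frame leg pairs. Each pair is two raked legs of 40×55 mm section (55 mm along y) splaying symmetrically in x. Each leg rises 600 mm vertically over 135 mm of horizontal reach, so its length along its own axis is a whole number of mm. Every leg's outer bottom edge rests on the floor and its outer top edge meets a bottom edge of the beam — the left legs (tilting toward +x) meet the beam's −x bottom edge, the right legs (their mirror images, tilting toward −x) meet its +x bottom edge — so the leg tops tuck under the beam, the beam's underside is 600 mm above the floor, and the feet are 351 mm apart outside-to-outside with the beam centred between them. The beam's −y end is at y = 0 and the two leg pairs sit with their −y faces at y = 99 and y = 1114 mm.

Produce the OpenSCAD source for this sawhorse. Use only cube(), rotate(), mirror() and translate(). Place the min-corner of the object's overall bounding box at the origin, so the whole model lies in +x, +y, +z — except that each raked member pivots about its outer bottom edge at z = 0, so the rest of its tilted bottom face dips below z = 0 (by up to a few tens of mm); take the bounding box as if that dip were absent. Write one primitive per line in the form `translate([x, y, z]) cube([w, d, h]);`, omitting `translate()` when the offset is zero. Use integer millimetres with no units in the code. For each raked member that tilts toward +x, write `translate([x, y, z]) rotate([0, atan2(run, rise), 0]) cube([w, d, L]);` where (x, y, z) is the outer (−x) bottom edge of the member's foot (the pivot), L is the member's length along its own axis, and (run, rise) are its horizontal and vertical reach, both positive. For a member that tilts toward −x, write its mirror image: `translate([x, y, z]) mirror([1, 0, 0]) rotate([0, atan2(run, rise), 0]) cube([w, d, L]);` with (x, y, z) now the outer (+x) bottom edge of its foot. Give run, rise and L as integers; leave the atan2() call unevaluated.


// leg length = √(135² + 600²) = 615
// right-leg outer foot x = 2·135 + 81 = 351
// beam min-corner = (135, 0, 600)
translate([135, 0, 600]) cube([81, 1268, 52]);
translate([0, 99, 0]) rotate([0, atan2(135, 600), 0]) cube([40, 55, 615]);
translate([351, 99, 0]) mirror([1, 0, 0]) rotate([0, atan2(135, 600), 0]) cube([40, 55, 615]);
translate([0, 1114, 0]) rotate([0, atan2(135, 600), 0]) cube([40, 55, 615]);
translate([351, 1114, 0]) mirror([1, 0, 0]) rotate([0, atan2(135, 600), 0]) cube([40, 55, 615]);


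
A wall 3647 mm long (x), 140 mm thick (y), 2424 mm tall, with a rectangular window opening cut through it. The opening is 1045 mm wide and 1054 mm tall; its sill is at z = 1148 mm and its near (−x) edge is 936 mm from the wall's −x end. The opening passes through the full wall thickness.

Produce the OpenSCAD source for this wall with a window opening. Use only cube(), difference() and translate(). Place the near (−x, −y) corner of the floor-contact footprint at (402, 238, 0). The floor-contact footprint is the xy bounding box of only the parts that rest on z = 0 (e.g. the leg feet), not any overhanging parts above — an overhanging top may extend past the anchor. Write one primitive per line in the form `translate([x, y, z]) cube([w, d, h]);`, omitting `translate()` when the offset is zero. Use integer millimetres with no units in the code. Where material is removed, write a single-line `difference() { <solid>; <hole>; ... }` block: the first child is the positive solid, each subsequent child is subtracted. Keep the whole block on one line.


difference() { translate([402, 238, 0]) cube([3647, 140, 2424]); translate([1338, 238, 1148]) cube([1045, 140, 1054]); }


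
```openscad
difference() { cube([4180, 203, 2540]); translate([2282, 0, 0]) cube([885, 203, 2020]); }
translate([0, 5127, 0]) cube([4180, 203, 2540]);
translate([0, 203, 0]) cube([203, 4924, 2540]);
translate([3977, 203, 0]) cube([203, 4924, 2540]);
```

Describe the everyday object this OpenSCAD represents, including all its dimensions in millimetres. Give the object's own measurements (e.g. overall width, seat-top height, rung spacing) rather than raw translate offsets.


A single room: four walls, each 2540 mm tall and 203 mm thick, enclosing an outside footprint 4180×5330 mm (x × y), no floor or roof. The front and back walls (−y and +y sides) run the full x-width; the side walls fit between their inner faces. A door opening 885 mm wide and 2020 mm tall is cut through the front wall from the floor up, its −x edge 2282 mm from the wall's −x end.


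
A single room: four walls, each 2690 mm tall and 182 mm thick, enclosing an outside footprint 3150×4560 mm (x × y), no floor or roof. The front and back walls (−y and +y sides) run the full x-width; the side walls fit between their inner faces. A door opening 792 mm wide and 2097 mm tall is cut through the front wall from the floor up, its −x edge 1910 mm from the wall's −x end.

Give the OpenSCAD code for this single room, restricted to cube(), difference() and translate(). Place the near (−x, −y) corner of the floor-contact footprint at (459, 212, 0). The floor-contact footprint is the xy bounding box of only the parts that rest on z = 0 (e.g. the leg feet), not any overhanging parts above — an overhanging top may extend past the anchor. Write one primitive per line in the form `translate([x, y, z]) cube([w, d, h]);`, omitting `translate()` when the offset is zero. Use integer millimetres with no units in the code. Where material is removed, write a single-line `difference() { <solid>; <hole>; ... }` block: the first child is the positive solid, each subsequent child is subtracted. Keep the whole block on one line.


difference() { translate([459, 212, 0]) cube([3150, 182, 2690]); translate([2369, 212, 0]) cube([792, 182, 2097]); }
translate([459, 4590, 0]) cube([3150, 182, 2690]);
translate([459, 394, 0]) cube([182, 4196, 2690]);
translate([3427, 394, 0]) cube([182, 4196, 2690]);


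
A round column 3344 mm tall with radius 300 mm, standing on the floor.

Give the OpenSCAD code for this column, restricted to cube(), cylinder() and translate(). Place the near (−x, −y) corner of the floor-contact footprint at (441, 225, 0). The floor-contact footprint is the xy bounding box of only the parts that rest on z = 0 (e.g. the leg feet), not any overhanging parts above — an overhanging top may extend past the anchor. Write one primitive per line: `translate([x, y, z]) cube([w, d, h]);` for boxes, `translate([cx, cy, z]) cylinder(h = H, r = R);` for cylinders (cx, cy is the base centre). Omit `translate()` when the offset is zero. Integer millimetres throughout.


translate([741, 525, 0]) cylinder(h = 3344, r = 300);


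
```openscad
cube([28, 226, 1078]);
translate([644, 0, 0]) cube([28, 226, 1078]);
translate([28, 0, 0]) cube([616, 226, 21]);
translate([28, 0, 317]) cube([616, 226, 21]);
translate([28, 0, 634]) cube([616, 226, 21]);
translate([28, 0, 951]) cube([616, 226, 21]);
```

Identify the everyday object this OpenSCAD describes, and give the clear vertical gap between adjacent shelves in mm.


A bookshelf. The clear shelf gap is 296 mm.

Two tall side panels with 4 horizontal boards between them — a bookshelf. The first two shelf undersides are at z = 0 and z = 317; with shelf thickness 21, the clear gap is 317 − 0 − 21 = 296 mm.


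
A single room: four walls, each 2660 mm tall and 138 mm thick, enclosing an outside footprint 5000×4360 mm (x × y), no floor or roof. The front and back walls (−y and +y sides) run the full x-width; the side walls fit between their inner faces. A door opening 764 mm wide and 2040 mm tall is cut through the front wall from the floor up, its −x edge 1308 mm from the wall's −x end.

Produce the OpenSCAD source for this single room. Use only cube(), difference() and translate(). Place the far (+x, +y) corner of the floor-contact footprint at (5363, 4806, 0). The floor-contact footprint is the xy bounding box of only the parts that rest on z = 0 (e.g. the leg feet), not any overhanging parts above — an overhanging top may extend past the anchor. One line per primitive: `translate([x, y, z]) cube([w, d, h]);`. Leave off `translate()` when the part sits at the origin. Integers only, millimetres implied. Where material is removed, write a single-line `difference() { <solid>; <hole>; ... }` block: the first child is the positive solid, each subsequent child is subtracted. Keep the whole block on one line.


difference() { translate([363, 446, 0]) cube([5000, 138, 2660]); translate([1671, 446, 0]) cube([764, 138, 2040]); }
translate([363, 4668, 0]) cube([5000, 138, 2660]);
translate([363, 584, 0]) cube([138, 4084, 2660]);
translate([5225, 584, 0]) cube([138, 4084, 2660]);


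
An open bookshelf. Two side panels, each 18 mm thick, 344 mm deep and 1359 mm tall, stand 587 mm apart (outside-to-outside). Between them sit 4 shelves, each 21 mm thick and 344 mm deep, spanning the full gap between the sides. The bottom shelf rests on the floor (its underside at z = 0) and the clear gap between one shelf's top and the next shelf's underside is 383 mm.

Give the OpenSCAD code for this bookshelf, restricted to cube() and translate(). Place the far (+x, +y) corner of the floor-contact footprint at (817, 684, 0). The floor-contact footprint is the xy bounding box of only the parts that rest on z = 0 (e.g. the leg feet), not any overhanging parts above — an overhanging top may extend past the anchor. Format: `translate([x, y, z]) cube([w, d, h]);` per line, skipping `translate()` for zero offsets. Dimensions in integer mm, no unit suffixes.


translate([230, 340, 0]) cube([18, 344, 1359]);
translate([799, 340, 0]) cube([18, 344, 1359]);
translate([248, 340, 0]) cube([551, 344, 21]);
translate([248, 340, 404]) cube([551, 344, 21]);
translate([248, 340, 808]) cube([551, 344, 21]);
translate([248, 340, 1212]) cube([551, 344, 21]);


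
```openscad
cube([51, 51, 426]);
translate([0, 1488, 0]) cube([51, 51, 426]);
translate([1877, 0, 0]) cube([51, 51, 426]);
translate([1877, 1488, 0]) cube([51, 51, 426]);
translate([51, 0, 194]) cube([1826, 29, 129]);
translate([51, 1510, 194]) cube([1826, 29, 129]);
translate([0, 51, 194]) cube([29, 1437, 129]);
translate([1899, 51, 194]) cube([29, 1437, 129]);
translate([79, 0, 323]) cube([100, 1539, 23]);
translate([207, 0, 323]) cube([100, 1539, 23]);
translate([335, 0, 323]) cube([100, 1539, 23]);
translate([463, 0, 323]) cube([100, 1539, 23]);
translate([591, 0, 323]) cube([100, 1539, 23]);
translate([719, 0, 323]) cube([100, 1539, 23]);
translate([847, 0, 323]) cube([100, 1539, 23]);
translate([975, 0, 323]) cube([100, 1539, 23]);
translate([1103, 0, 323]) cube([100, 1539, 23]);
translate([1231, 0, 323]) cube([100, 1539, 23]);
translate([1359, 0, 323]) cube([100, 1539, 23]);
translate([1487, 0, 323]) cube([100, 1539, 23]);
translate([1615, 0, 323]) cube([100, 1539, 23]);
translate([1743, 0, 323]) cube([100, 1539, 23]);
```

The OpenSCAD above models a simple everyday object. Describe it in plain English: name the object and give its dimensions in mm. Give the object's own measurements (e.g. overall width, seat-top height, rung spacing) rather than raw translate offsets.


A bed frame 1928 mm long (x) by 1539 mm wide (y). Four 51×51 mm corner posts, 426 mm tall, at the corners of the footprint. Four rails of 29 mm thickness and 129 mm height run between adjacent posts with their undersides at z = 194 mm, their outer faces flush with the outside of the frame (the two x-running rails run between the posts' inner faces; the two y-running rails run between the posts' inner faces). 14 slats, each 100 mm wide (x) and 23 mm thick, lie across the top of the two x-running rails, running the full 1539 mm width of the frame in y; along x they sit between the end posts with a 28 mm gap after the −x posts and between neighbouring slats, leaving 34 mm before the +x posts.


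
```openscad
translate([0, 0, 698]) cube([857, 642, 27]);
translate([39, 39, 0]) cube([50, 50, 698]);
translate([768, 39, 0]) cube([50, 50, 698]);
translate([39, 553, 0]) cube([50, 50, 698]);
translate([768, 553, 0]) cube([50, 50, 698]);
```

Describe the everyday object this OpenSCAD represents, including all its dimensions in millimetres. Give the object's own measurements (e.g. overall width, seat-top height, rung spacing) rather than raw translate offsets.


A table: top 857 mm (x) × 642 mm (y), 27 mm thick, upper face at z = 725 mm, on four 50×50 mm square legs, each inset 39 mm from the nearest pair of top edges from z = 0 to the bottom of the top.


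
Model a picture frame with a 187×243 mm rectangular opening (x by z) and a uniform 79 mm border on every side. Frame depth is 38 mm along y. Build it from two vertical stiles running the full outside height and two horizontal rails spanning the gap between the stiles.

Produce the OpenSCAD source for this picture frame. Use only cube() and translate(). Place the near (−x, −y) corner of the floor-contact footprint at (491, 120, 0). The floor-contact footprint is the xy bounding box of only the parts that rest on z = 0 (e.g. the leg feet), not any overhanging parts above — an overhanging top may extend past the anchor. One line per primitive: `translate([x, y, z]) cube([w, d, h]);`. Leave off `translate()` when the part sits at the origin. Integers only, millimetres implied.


translate([491, 120, 0]) cube([79, 38, 401]);
translate([757, 120, 0]) cube([79, 38, 401]);
translate([570, 120, 0]) cube([187, 38, 79]);
translate([570, 120, 322]) cube([187, 38, 79]);


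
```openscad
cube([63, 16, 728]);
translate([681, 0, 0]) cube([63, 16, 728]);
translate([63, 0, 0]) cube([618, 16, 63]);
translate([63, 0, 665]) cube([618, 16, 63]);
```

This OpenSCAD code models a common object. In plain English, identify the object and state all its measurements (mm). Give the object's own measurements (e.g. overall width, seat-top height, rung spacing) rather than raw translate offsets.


A rectangular picture frame lying in the x–z plane (depth along y). The opening is 618 mm wide (x) by 602 mm tall (z), surrounded by a border 63 mm wide on all four sides. The frame is 16 mm deep and is made of two full-height vertical stiles with two horizontal rails fitted between them.


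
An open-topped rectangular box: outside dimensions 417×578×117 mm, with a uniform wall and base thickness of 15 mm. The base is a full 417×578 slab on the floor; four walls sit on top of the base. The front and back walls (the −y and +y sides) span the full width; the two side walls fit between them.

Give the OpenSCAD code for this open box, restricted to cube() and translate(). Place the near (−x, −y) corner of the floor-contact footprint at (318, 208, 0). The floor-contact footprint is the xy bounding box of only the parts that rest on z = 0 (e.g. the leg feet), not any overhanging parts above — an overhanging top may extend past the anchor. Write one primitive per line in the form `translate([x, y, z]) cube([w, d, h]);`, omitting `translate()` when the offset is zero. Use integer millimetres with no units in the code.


translate([318, 208, 0]) cube([417, 578, 15]);
translate([318, 208, 15]) cube([417, 15, 102]);
translate([318, 771, 15]) cube([417, 15, 102]);
translate([318, 223, 15]) cube([15, 548, 102]);
translate([720, 223, 15]) cube([15, 548, 102]);


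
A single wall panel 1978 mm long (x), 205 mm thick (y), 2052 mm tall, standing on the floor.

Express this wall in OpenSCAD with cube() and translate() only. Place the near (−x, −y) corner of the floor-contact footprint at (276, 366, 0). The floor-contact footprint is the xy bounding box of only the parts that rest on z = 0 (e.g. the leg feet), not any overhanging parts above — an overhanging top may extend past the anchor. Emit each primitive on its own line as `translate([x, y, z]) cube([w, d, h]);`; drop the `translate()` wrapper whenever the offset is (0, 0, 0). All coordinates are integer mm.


translate([276, 366, 0]) cube([1978, 205, 2052]);


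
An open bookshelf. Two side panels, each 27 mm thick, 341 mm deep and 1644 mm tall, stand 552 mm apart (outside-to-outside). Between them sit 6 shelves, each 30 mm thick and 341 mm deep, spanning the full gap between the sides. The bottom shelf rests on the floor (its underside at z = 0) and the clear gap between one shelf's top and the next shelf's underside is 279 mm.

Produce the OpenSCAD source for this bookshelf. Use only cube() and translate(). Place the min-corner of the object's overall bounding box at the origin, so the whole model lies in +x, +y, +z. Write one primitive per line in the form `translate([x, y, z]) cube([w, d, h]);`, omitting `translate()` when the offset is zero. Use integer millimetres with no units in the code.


cube([27, 341, 1644]);
translate([525, 0, 0]) cube([27, 341, 1644]);
translate([27, 0, 0]) cube([498, 341, 30]);
translate([27, 0, 309]) cube([498, 341, 30]);
translate([27, 0, 618]) cube([498, 341, 30]);
translate([27, 0, 927]) cube([498, 341, 30]);
translate([27, 0, 1236]) cube([498, 341, 30]);
translate([27, 0, 1545]) cube([498, 341, 30]);


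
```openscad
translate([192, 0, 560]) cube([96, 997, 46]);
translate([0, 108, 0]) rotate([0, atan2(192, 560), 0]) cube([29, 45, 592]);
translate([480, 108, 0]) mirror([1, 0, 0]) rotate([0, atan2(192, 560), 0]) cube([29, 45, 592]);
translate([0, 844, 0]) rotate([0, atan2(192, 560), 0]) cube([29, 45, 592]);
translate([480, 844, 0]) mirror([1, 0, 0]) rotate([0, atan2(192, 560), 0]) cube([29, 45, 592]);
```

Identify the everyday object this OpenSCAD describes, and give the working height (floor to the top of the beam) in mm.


A sawhorse. The overall height is 606 mm.

A beam across two mirrored pairs of raked legs — a sawhorse. The beam's underside is at z = 560 (matching the legs' vertical rise in atan2(192, 560)) and the beam is 46 mm tall, so its top is at 560 + 46 = 606 mm. The raked legs top out at the beam's underside, so that is the highest point.


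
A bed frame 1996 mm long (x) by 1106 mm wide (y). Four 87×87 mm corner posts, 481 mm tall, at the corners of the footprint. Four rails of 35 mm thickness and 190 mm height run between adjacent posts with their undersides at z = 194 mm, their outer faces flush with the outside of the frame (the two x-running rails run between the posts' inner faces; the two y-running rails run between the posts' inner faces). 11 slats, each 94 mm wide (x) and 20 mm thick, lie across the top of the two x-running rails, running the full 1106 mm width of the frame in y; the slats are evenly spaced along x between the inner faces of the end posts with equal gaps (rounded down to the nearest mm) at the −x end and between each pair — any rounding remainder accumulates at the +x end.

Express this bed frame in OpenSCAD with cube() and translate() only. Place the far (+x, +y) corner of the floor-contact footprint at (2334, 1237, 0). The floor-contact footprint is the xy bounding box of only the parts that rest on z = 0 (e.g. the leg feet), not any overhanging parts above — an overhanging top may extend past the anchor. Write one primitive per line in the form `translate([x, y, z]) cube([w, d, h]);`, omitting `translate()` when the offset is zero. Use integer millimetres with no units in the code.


// slat z = rail_z + rail_h = 194 + 190 = 384
// slat gap = ⌊(1822 − 11·94) / 12⌋ = 65
translate([338, 131, 0]) cube([87, 87, 481]);
translate([338, 1150, 0]) cube([87, 87, 481]);
translate([2247, 131, 0]) cube([87, 87, 481]);
translate([2247, 1150, 0]) cube([87, 87, 481]);
translate([425, 131, 194]) cube([1822, 35, 190]);
translate([425, 1202, 194]) cube([1822, 35, 190]);
translate([338, 218, 194]) cube([35, 932, 190]);
translate([2299, 218, 194]) cube([35, 932, 190]);
translate([490, 131, 384]) cube([94, 1106, 20]);
translate([649, 131, 384]) cube([94, 1106, 20]);
translate([808, 131, 384]) cube([94, 1106, 20]);
translate([967, 131, 384]) cube([94, 1106, 20]);
translate([1126, 131, 384]) cube([94, 1106, 20]);
translate([1285, 131, 384]) cube([94, 1106, 20]);
translate([1444, 131, 384]) cube([94, 1106, 20]);
translate([1603, 131, 384]) cube([94, 1106, 20]);
translate([1762, 131, 384]) cube([94, 1106, 20]);
translate([1921, 131, 384]) cube([94, 1106, 20]);
translate([2080, 131, 384]) cube([94, 1106, 20]);


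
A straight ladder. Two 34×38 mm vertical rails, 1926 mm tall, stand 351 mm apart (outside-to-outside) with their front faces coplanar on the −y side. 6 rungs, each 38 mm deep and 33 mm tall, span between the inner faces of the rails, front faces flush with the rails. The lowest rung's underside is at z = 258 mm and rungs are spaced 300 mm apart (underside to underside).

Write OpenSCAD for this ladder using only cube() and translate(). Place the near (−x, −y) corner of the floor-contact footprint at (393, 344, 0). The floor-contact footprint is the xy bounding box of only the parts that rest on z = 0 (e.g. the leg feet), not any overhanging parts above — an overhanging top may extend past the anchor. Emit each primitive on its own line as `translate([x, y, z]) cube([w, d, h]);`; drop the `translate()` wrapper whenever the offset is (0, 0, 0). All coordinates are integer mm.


translate([393, 344, 0]) cube([34, 38, 1926]);
translate([710, 344, 0]) cube([34, 38, 1926]);
translate([427, 344, 258]) cube([283, 38, 33]);
translate([427, 344, 558]) cube([283, 38, 33]);
translate([427, 344, 858]) cube([283, 38, 33]);
translate([427, 344, 1158]) cube([283, 38, 33]);
translate([427, 344, 1458]) cube([283, 38, 33]);
translate([427, 344, 1758]) cube([283, 38, 33]);


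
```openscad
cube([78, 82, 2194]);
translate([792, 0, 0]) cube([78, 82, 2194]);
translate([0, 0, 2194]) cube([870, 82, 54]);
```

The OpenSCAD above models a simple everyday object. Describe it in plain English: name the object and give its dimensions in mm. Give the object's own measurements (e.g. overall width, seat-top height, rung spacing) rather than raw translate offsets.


A door frame. The clear opening is 714 mm wide and 2194 mm high. Two 78 mm wide jambs, 82 mm deep, stand either side of the opening from the floor to the top of the opening. A 54 mm thick head sits across the top of both jambs, spanning the full outside width of the frame.
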